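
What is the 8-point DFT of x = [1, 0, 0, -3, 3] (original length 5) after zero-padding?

Original 5-point DFT: [1, 4.3541+1.0898i, -2.3541+4.6165i, -2.3541-4.6165i, 4.3541-1.0898i]
Zero-padded 8-point DFT provides frequency interpolation.

DFT_8([x, 0, ...]) = [1, 0.1213+2.1213i, 4-3i, -4.1213+2.1213i, 7, -4.1213-2.1213i, 4+3i, 0.1213-2.1213i]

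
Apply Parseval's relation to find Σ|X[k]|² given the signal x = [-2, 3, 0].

Parseval: Σ|x[n]|² = (1/N)Σ|X[k]|², so Σ|X[k]|² = N·Σ|x[n]|² = 3·13.0000

Σ|X[k]|² = N·Σ|x[n]|² = 3·13.0000 = 39.0000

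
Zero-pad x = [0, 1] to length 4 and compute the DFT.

Original 2-point DFT: [1, -1]
Zero-padded 4-point DFT provides frequency interpolation.

DFT_4([x, 0, ...]) = [1, -1i, -1, 1i]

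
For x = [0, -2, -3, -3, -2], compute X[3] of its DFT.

X[3] = Σ(n=0 to 4) x[n] · ω_5^(3n) where ω_5 = e^(-2πi/5)
= (0)·ω_5^0 + (-2)·ω_5^3 + (-3)·ω_5^6 + (-3)·ω_5^9 + (-2)·ω_5^12

X[3] = 1.3820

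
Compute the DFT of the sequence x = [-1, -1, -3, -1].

X[k] = Σ(n=0 to 3) x[n] · ω_4^(nk)
where ω_4 = e^(-2πi/4)

Computing each X[k]:
X[0] = -6
X[1] = 2
X[2] = -2
X[3] = 2

X = [-6, 2, -2, 2]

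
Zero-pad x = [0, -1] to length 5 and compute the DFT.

Original 2-point DFT: [-1, 1]
Zero-padded 5-point DFT provides frequency interpolation.

DFT_5([x, 0, ...]) = [-1, -0.3090+0.9511i, 0.8090+0.5878i, 0.8090-0.5878i, -0.3090-0.9511i]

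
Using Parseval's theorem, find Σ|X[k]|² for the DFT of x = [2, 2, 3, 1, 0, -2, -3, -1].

Parseval: Σ|x[n]|² = (1/N)Σ|X[k]|², so Σ|X[k]|² = N·Σ|x[n]|² = 8·32.0000

Σ|X[k]|² = N·Σ|x[n]|² = 8·32.0000 = 256.0000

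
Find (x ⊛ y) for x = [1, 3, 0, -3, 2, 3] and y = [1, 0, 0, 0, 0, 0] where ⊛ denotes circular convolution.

(x ⊛ y)[n] = Σ(m=0 to 5) x[m] · y[(n-m) mod 6]

Computing each output sample:
(x ⊛ y)[0] = 1
(x ⊛ y)[1] = 3
(x ⊛ y)[2] = 0
(x ⊛ y)[3] = -3
(x ⊛ y)[4] = 2
(x ⊛ y)[5] = 3

x ⊛ y = [1, 3, 0, -3, 2, 3]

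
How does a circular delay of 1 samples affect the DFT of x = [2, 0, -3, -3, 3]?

Time shift by 1: X_shifted[k] = ω_5^(1k) · X[k]
Shifted x = [3, 2, 0, -3, -3]

DFT(x[n-1]) = [-1, 5.1180-6.5186i, 2.8820-0.0858i, 2.8820+0.0858i, 5.1180+6.5186i]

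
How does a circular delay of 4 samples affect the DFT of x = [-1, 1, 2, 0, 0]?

Time shift by 4: X_shifted[k] = ω_5^(4k) · X[k]
Shifted x = [1, 2, 0, 0, -1]

DFT(x[n-4]) = [2, 1.3090-2.8532i, 0.1910-1.7634i, 0.1910+1.7634i, 1.3090+2.8532i]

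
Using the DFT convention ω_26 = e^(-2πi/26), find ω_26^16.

ω_26^16 = e^(-2πi·16/26)
= cos(-2π·16/26) + i·sin(-2π·16/26)
= cos(-32π/26) + i·sin(-32π/26)

ω_26^16 = cos(-32π/26) + i·sin(-32π/26) = -0.7485+0.6631i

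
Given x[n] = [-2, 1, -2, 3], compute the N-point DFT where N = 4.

X[k] = Σ(n=0 to 3) x[n] · ω_4^(nk)
where ω_4 = e^(-2πi/4)

Computing each X[k]:
X[0] = 0
X[1] = 2i
X[2] = -8
X[3] = -2i

X = [0, 2i, -8, -2i]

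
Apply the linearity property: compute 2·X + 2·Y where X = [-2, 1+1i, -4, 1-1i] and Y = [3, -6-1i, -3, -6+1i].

By linearity: DFT(2x + 2y) = 2·DFT(x) + 2·DFT(y)
= 2·[-2, 1+1i, -4, 1-1i] + 2·[3, -6-1i, -3, -6+1i]

Computing element-wise:
Z[0] = 2·(-2) + 2·(3) = 2
Z[1] = 2·(1+1i) + 2·(-6-1i) = -10
Z[2] = 2·(-4) + 2·(-3) = -14
Z[3] = 2·(1-1i) + 2·(-6+1i) = -10

DFT(2x + 2y) = 2·X + 2·Y = [2, -10, -14, -10]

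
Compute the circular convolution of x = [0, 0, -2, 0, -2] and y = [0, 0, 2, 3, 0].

(x ⊛ y)[n] = Σ(m=0 to 4) x[m] · y[(n-m) mod 5]

Computing each output sample:
(x ⊛ y)[0] = -6
(x ⊛ y)[1] = -4
(x ⊛ y)[2] = -6
(x ⊛ y)[3] = 0
(x ⊛ y)[4] = -4

x ⊛ y = [-6, -4, -6, 0, -4]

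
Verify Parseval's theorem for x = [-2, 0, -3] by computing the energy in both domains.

Time domain:
Σ|x[n]|² = |-2|² + |0|² + |-3|² = 13.0000

Frequency domain:
(1/3)Σ|X[k]|² = (1/3)(|-5|² + |-0.5000-2.5981i|² + |-0.5000+2.5981i|²) = (1/3)·39.0000 = 13.0000

Both sides agree, confirming Parseval's theorem.

Σ|x[n]|² = (1/N)Σ|X[k]|² = 13.0000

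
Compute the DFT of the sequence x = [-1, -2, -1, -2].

X[k] = Σ(n=0 to 3) x[n] · ω_4^(nk)
where ω_4 = e^(-2πi/4)

Computing each X[k]:
X[0] = -6
X[1] = 0
X[2] = 2
X[3] = 0

X = [-6, 0, 2, 0]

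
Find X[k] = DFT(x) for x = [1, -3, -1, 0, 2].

X[k] = Σ(n=0 to 4) x[n] · ω_5^(nk)
where ω_5 = e^(-2πi/5)

Computing each X[k]:
X[0] = -1
X[1] = 1.5000+5.3431i
X[2] = 1.5000+1.9879i
X[3] = 1.5000-1.9879i
X[4] = 1.5000-5.3431i

X = [-1, 1.5000+5.3431i, 1.5000+1.9879i, 1.5000-1.9879i, 1.5000-5.3431i]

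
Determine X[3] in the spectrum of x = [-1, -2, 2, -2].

X[3] = Σ(n=0 to 3) x[n] · ω_4^(3n) where ω_4 = e^(-2πi/4)
= (-1)·ω_4^0 + (-2)·ω_4^3 + (2)·ω_4^6 + (-2)·ω_4^9

X[3] = -3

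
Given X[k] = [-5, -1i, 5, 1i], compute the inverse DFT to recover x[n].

x[n] = (1/4) Σ(k=0 to 3) X[k] · e^(2πikn/4)

Computing each x[n]:
x[0] = 0
x[1] = -2
x[2] = 0
x[3] = -3

x = [0, -2, 0, -3]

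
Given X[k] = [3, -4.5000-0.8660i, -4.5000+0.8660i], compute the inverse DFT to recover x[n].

x[n] = (1/3) Σ(k=0 to 2) X[k] · e^(2πikn/3)

Computing each x[n]:
x[0] = -2
x[1] = 3
x[2] = 2

x = [-2, 3, 2]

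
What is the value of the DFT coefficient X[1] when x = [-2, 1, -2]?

X[1] = Σ(n=0 to 2) x[n] · ω_3^(1n) where ω_3 = e^(-2πi/3)
= (-2)·ω_3^0 + (1)·ω_3^1 + (-2)·ω_3^2

X[1] = -1.5000-2.5981i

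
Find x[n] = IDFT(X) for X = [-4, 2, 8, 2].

x[n] = (1/4) Σ(k=0 to 3) X[k] · e^(2πikn/4)

Computing each x[n]:
x[0] = 2
x[1] = -3
x[2] = 0
x[3] = -3

x = [2, -3, 0, -3]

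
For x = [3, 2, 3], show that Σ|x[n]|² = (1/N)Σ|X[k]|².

Time domain:
Σ|x[n]|² = |3|² + |2|² + |3|² = 22.0000

Frequency domain:
(1/3)Σ|X[k]|² = (1/3)(|8|² + |0.5000+0.8660i|² + |0.5000-0.8660i|²) = (1/3)·66.0000 = 22.0000

Both sides agree, confirming Parseval's theorem.

Σ|x[n]|² = (1/N)Σ|X[k]|² = 22.0000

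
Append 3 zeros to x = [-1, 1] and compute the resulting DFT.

Original 2-point DFT: [0, -2]
Zero-padded 5-point DFT provides frequency interpolation.

DFT_5([x, 0, ...]) = [0, -0.6910-0.9511i, -1.8090-0.5878i, -1.8090+0.5878i, -0.6910+0.9511i]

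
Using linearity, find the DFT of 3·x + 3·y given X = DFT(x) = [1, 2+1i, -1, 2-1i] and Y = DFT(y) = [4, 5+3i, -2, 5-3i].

By linearity: DFT(3x + 3y) = 3·DFT(x) + 3·DFT(y)
= 3·[1, 2+1i, -1, 2-1i] + 3·[4, 5+3i, -2, 5-3i]

Computing element-wise:
Z[0] = 3·(1) + 3·(4) = 15
Z[1] = 3·(2+1i) + 3·(5+3i) = 21+12i
Z[2] = 3·(-1) + 3·(-2) = -9
Z[3] = 3·(2-1i) + 3·(5-3i) = 21-12i

DFT(3x + 3y) = 3·X + 3·Y = [15, 21+12i, -9, 21-12i]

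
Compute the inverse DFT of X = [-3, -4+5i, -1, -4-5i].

x[n] = (1/4) Σ(k=0 to 3) X[k] · e^(2πikn/4)

Computing each x[n]:
x[0] = -3
x[1] = -3
x[2] = 1
x[3] = 2

x = [-3, -3, 1, 2]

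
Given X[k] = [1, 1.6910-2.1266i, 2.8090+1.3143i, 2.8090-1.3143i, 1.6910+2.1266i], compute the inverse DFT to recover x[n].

x[n] = (1/5) Σ(k=0 to 4) X[k] · e^(2πikn/5)

Computing each x[n]:
x[0] = 2
x[1] = 0
x[2] = 1
x[3] = -1
x[4] = -1

x = [2, 0, 1, -1, -1]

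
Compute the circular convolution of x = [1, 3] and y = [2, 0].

(x ⊛ y)[n] = Σ(m=0 to 1) x[m] · y[(n-m) mod 2]

Computing each output sample:
(x ⊛ y)[0] = 2
(x ⊛ y)[1] = 6

x ⊛ y = [2, 6]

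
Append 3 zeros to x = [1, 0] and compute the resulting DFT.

Original 2-point DFT: [1, 1]
Zero-padded 5-point DFT provides frequency interpolation.

DFT_5([x, 0, ...]) = [1, 1, 1, 1, 1]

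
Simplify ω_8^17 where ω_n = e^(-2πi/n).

Since ω_8^8 = 1, powers reduce modulo 8.
17 mod 8 = 1
So ω_8^17 = ω_8^1 = e^(-2πi·1/8)

ω_8^17 = ω_8^1 = 0.7071-0.7071i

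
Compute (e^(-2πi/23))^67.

Since ω_23^23 = 1, powers reduce modulo 23.
67 mod 23 = 21
So ω_23^67 = ω_23^21 = e^(-2πi·21/23)

ω_23^67 = ω_23^21 = 0.8544+0.5196i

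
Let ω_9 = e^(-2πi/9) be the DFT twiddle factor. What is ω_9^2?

ω_9^2 = e^(-2πi·2/9)
= cos(-2π·2/9) + i·sin(-2π·2/9)
= cos(-4π/9) + i·sin(-4π/9)

ω_9^2 = cos(-4π/9) + i·sin(-4π/9) = 0.1736-0.9848i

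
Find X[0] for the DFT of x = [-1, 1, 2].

X[0] = Σ(n=0 to 2) x[n] · ω_3^0 = Σ x[n]
= (-1) + (1) + (2)

X[0] = 2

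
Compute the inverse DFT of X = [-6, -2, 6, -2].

x[n] = (1/4) Σ(k=0 to 3) X[k] · e^(2πikn/4)

Computing each x[n]:
x[0] = -1
x[1] = -3
x[2] = 1
x[3] = -3

x = [-1, -3, 1, -3]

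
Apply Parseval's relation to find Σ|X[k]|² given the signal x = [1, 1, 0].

Parseval: Σ|x[n]|² = (1/N)Σ|X[k]|², so Σ|X[k]|² = N·Σ|x[n]|² = 3·2.0000

Σ|X[k]|² = N·Σ|x[n]|² = 3·2.0000 = 6.0000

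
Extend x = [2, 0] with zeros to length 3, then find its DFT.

Original 2-point DFT: [2, 2]
Zero-padded 3-point DFT provides frequency interpolation.

DFT_3([x, 0, ...]) = [2, 2, 2]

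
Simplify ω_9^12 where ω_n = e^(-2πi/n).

Since ω_9^9 = 1, powers reduce modulo 9.
12 mod 9 = 3
So ω_9^12 = ω_9^3 = e^(-2πi·3/9)

ω_9^12 = ω_9^3 = -0.5000-0.8660i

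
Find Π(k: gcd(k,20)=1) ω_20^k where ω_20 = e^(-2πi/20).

The primitive 20th roots of unity are ω_20^k for k coprime to 20: k ∈ {1, 3, 7, 9, 11, 13, 17, 19}
Their product equals the constant term of the cyclotomic polynomial Φ_20(x) up to sign.
For n ≥ 3, the product of all primitive nth roots of unity is 1. (For n=1 it is 1; for n=2 it is -1.)

1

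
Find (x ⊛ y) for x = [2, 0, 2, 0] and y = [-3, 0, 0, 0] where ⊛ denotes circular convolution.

(x ⊛ y)[n] = Σ(m=0 to 3) x[m] · y[(n-m) mod 4]

Computing each output sample:
(x ⊛ y)[0] = -6
(x ⊛ y)[1] = 0
(x ⊛ y)[2] = -6
(x ⊛ y)[3] = 0

x ⊛ y = [-6, 0, -6, 0]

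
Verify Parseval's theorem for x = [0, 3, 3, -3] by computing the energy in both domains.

Time domain:
Σ|x[n]|² = |0|² + |3|² + |3|² + |-3|² = 27.0000

Frequency domain:
(1/4)Σ|X[k]|² = (1/4)(|3|² + |-3-6i|² + |3|² + |-3+6i|²) = (1/4)·108.0000 = 27.0000

Both sides agree, confirming Parseval's theorem.

Σ|x[n]|² = (1/N)Σ|X[k]|² = 27.0000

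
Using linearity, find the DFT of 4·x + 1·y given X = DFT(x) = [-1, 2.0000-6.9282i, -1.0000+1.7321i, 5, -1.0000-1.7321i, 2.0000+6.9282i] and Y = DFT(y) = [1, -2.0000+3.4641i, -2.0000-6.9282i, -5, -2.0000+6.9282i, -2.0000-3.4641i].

By linearity: DFT(4x + 1y) = 4·DFT(x) + 1·DFT(y)
= 4·[-1, 2.0000-6.9282i, -1.0000+1.7321i, 5, -1.0000-1.7321i, 2.0000+6.9282i] + 1·[1, -2.0000+3.4641i, -2.0000-6.9282i, -5, -2.0000+6.9282i, -2.0000-3.4641i]

Computing element-wise:
Z[0] = 4·(-1) + 1·(1) = -3
Z[1] = 4·(2.0000-6.9282i) + 1·(-2.0000+3.4641i) = 6.0000-24.2487i
Z[2] = 4·(-1.0000+1.7321i) + 1·(-2.0000-6.9282i) = -6.0000+0.0002i
Z[3] = 4·(5) + 1·(-5) = 15
Z[4] = 4·(-1.0000-1.7321i) + 1·(-2.0000+6.9282i) = -6.0000-0.0002i
Z[5] = 4·(2.0000+6.9282i) + 1·(-2.0000-3.4641i) = 6.0000+24.2487i

DFT(4x + 1y) = 4·X + 1·Y = [-3, 6.0000-24.2487i, -6.0000+0.0002i, 15, -6.0000-0.0002i, 6.0000+24.2487i]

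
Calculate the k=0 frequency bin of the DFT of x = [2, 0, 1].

X[0] = Σ(n=0 to 2) x[n] · ω_3^0 = Σ x[n]
= (2) + (0) + (1)

X[0] = 3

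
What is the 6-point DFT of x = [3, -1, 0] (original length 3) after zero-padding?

Original 3-point DFT: [2, 3.5000+0.8660i, 3.5000-0.8660i]
Zero-padded 6-point DFT provides frequency interpolation.

DFT_6([x, 0, ...]) = [2, 2.5000+0.8660i, 3.5000+0.8660i, 4, 3.5000-0.8660i, 2.5000-0.8660i]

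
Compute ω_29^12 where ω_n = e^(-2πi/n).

ω_29^12 = e^(-2πi·12/29)
= cos(-2π·12/29) + i·sin(-2π·12/29)
= cos(-24π/29) + i·sin(-24π/29)

ω_29^12 = cos(-24π/29) + i·sin(-24π/29) = -0.8569-0.5156i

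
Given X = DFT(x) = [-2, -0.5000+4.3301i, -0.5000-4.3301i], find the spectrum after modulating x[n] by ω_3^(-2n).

Modulation property: DFT(ω_3^(-2n)·x[n]) = X[(k-2) mod 3], so circularly shift X by 2 positions.

X[k-2] = [-0.5000+4.3301i, -0.5000-4.3301i, -2]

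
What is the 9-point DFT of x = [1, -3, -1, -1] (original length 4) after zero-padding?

Original 4-point DFT: [-4, 2+2i, 4, 2-2i]
Zero-padded 9-point DFT provides frequency interpolation.

DFT_9([x, 0, ...]) = [-4, -0.9718+3.7792i, 1.9187+2.4304i, 2.0000+1.7321i, 3.5530+1.2493i, 3.5530-1.2493i, 2.0000-1.7321i, 1.9187-2.4304i, -0.9718-3.7792i]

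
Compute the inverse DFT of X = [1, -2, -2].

x[n] = (1/3) Σ(k=0 to 2) X[k] · e^(2πikn/3)

Computing each x[n]:
x[0] = -1
x[1] = 1
x[2] = 1

x = [-1, 1, 1]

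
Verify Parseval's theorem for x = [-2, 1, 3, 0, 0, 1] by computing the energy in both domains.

Time domain:
Σ|x[n]|² = |-2|² + |1|² + |3|² + |0|² + |0|² + |1|² = 15.0000

Frequency domain:
(1/6)Σ|X[k]|² = (1/6)(|3|² + |-2.5000-2.5981i|² + |-4.5000+2.5981i|² + |-1|² + |-4.5000-2.5981i|² + |-2.5000+2.5981i|²) = (1/6)·90.0000 = 15.0000

Both sides agree, confirming Parseval's theorem.

Σ|x[n]|² = (1/N)Σ|X[k]|² = 15.0000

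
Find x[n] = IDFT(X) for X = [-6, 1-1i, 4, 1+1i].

x[n] = (1/4) Σ(k=0 to 3) X[k] · e^(2πikn/4)

Computing each x[n]:
x[0] = 0
x[1] = -2
x[2] = -1
x[3] = -3

x = [0, -2, -1, -3]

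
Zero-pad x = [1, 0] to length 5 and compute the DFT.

Original 2-point DFT: [1, 1]
Zero-padded 5-point DFT provides frequency interpolation.

DFT_5([x, 0, ...]) = [1, 1, 1, 1, 1]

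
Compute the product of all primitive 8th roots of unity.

The primitive 8th roots of unity are ω_8^k for k coprime to 8: k ∈ {1, 3, 5, 7}
Their product equals the constant term of the cyclotomic polynomial Φ_8(x) up to sign.
For n ≥ 3, the product of all primitive nth roots of unity is 1. (For n=1 it is 1; for n=2 it is -1.)

1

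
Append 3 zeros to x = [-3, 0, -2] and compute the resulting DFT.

Original 3-point DFT: [-5, -2.0000-1.7321i, -2.0000+1.7321i]
Zero-padded 6-point DFT provides frequency interpolation.

DFT_6([x, 0, ...]) = [-5, -2.0000+1.7321i, -2.0000-1.7321i, -5, -2.0000+1.7321i, -2.0000-1.7321i]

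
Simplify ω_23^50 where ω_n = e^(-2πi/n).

Since ω_23^23 = 1, powers reduce modulo 23.
50 mod 23 = 4
So ω_23^50 = ω_23^4 = e^(-2πi·4/23)

ω_23^50 = ω_23^4 = 0.4601-0.8879i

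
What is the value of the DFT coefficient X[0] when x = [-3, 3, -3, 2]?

X[0] = Σ(n=0 to 3) x[n] · ω_4^0 = Σ x[n]
= (-3) + (3) + (-3) + (2)

X[0] = -1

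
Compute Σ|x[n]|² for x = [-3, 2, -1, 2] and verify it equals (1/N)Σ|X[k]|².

Time domain:
Σ|x[n]|² = |-3|² + |2|² + |-1|² + |2|² = 18.0000

Frequency domain:
(1/4)Σ|X[k]|² = (1/4)(|0|² + |-2|² + |-8|² + |-2|²) = (1/4)·72.0000 = 18.0000

Both sides agree, confirming Parseval's theorem.

Σ|x[n]|² = (1/N)Σ|X[k]|² = 18.0000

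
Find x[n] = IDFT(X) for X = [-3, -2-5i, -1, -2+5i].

x[n] = (1/4) Σ(k=0 to 3) X[k] · e^(2πikn/4)

Computing each x[n]:
x[0] = -2
x[1] = 2
x[2] = 0
x[3] = -3

x = [-2, 2, 0, -3]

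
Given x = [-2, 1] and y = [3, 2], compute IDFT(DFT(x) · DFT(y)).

(x ⊛ y)[n] = Σ(m=0 to 1) x[m] · y[(n-m) mod 2]

Computing each output sample:
(x ⊛ y)[0] = -4
(x ⊛ y)[1] = -1

x ⊛ y = [-4, -1]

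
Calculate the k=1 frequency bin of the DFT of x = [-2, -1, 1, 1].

X[1] = Σ(n=0 to 3) x[n] · ω_4^(1n) where ω_4 = e^(-2πi/4)
= (-2)·ω_4^0 + (-1)·ω_4^1 + (1)·ω_4^2 + (1)·ω_4^3

X[1] = -3+2i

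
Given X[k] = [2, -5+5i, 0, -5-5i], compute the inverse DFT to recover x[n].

x[n] = (1/4) Σ(k=0 to 3) X[k] · e^(2πikn/4)

Computing each x[n]:
x[0] = -2
x[1] = -2
x[2] = 3
x[3] = 3

x = [-2, -2, 3, 3]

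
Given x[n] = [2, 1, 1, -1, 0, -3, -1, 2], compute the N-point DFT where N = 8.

X[k] = Σ(n=0 to 7) x[n] · ω_8^(nk)
where ω_8 = e^(-2πi/8)

Computing each X[k]:
X[0] = 1
X[1] = 6.9497-2.7071i
X[2] = 2+3i
X[3] = -2.9497+1.2929i
X[4] = 3
X[5] = -2.9497-1.2929i
X[6] = 2-3i
X[7] = 6.9497+2.7071i

X = [1, 6.9497-2.7071i, 2+3i, -2.9497+1.2929i, 3, -2.9497-1.2929i, 2-3i, 6.9497+2.7071i]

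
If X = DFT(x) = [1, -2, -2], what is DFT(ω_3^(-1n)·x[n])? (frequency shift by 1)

Modulation property: DFT(ω_3^(-1n)·x[n]) = X[(k-1) mod 3], so circularly shift X by 1 positions.

X[k-1] = [-2, 1, -2]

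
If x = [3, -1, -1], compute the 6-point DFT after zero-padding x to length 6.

Original 3-point DFT: [1, 4, 4]
Zero-padded 6-point DFT provides frequency interpolation.

DFT_6([x, 0, ...]) = [1, 3.0000+1.7321i, 4, 3, 4, 3.0000-1.7321i]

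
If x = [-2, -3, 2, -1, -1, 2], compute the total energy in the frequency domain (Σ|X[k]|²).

Parseval: Σ|x[n]|² = (1/N)Σ|X[k]|², so Σ|X[k]|² = N·Σ|x[n]|² = 6·23.0000

Σ|X[k]|² = N·Σ|x[n]|² = 6·23.0000 = 138.0000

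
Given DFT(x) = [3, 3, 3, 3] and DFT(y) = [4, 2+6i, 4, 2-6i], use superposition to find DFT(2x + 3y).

By linearity: DFT(2x + 3y) = 2·DFT(x) + 3·DFT(y)
= 2·[3, 3, 3, 3] + 3·[4, 2+6i, 4, 2-6i]

Computing element-wise:
Z[0] = 2·(3) + 3·(4) = 18
Z[1] = 2·(3) + 3·(2+6i) = 12+18i
Z[2] = 2·(3) + 3·(4) = 18
Z[3] = 2·(3) + 3·(2-6i) = 12-18i

DFT(2x + 3y) = 2·X + 3·Y = [18, 12+18i, 18, 12-18i]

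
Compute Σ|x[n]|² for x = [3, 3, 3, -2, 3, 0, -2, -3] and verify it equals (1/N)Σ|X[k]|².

Time domain:
Σ|x[n]|² = |3|² + |3|² + |3|² + |-2|² + |3|² + |0|² + |-2|² + |-3|² = 53.0000

Frequency domain:
(1/8)Σ|X[k]|² = (1/8)(|5|² + |1.4142-7.8284i|² + |5-8i|² + |-1.4142+2.1716i|² + |9|² + |-1.4142-2.1716i|² + |5+8i|² + |1.4142+7.8284i|²) = (1/8)·424.0000 = 53.0000

Both sides agree, confirming Parseval's theorem.

Σ|x[n]|² = (1/N)Σ|X[k]|² = 53.0000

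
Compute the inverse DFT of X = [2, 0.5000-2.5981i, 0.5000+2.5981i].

x[n] = (1/3) Σ(k=0 to 2) X[k] · e^(2πikn/3)

Computing each x[n]:
x[0] = 1
x[1] = 2
x[2] = -1

x = [1, 2, -1]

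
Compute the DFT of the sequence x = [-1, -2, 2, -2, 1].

X[k] = Σ(n=0 to 4) x[n] · ω_5^(nk)
where ω_5 = e^(-2πi/5)

Computing each X[k]:
X[0] = -2
X[1] = -1.3090+0.5020i
X[2] = -0.1910+5.5676i
X[3] = -0.1910-5.5676i
X[4] = -1.3090-0.5020i

X = [-2, -1.3090+0.5020i, -0.1910+5.5676i, -0.1910-5.5676i, -1.3090-0.5020i]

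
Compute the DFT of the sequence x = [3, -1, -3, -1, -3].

X[k] = Σ(n=0 to 4) x[n] · ω_5^(nk)
where ω_5 = e^(-2πi/5)

Computing each X[k]:
X[0] = -5
X[1] = 5.0000-0.7265i
X[2] = 5.0000-3.0777i
X[3] = 5.0000+3.0777i
X[4] = 5.0000+0.7265i

X = [-5, 5.0000-0.7265i, 5.0000-3.0777i, 5.0000+3.0777i, 5.0000+0.7265i]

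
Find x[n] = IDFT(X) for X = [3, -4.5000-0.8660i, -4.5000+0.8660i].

x[n] = (1/3) Σ(k=0 to 2) X[k] · e^(2πikn/3)

Computing each x[n]:
x[0] = -2
x[1] = 3
x[2] = 2

x = [-2, 3, 2]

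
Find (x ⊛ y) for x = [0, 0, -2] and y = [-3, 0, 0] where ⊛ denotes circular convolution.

(x ⊛ y)[n] = Σ(m=0 to 2) x[m] · y[(n-m) mod 3]

Computing each output sample:
(x ⊛ y)[0] = 0
(x ⊛ y)[1] = 0
(x ⊛ y)[2] = 6

x ⊛ y = [0, 0, 6]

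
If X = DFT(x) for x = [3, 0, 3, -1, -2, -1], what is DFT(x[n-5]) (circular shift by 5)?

Time shift by 5: X_shifted[k] = ω_6^(5k) · X[k]
Shifted x = [0, 3, -1, -2, -1, 3]

DFT(x[n-5]) = [2, 6, -4, -6, -4, 6]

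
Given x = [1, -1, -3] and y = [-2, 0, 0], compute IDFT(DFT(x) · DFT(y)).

(x ⊛ y)[n] = Σ(m=0 to 2) x[m] · y[(n-m) mod 3]

Computing each output sample:
(x ⊛ y)[0] = -2
(x ⊛ y)[1] = 2
(x ⊛ y)[2] = 6

x ⊛ y = [-2, 2, 6]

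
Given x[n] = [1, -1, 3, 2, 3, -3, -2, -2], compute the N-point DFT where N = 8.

X[k] = Σ(n=0 to 7) x[n] · ω_8^(nk)
where ω_8 = e^(-2πi/8)

Computing each X[k]:
X[0] = 1
X[1] = -3.4142-9.2426i
X[2] = 3+4i
X[3] = -0.5858+0.7574i
X[4] = 9
X[5] = -0.5858-0.7574i
X[6] = 3-4i
X[7] = -3.4142+9.2426i

X = [1, -3.4142-9.2426i, 3+4i, -0.5858+0.7574i, 9, -0.5858-0.7574i, 3-4i, -3.4142+9.2426i]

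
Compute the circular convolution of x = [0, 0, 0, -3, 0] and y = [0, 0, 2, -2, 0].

(x ⊛ y)[n] = Σ(m=0 to 4) x[m] · y[(n-m) mod 5]

Computing each output sample:
(x ⊛ y)[0] = -6
(x ⊛ y)[1] = 6
(x ⊛ y)[2] = 0
(x ⊛ y)[3] = 0
(x ⊛ y)[4] = 0

x ⊛ y = [-6, 6, 0, 0, 0]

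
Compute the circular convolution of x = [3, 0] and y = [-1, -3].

(x ⊛ y)[n] = Σ(m=0 to 1) x[m] · y[(n-m) mod 2]

Computing each output sample:
(x ⊛ y)[0] = -3
(x ⊛ y)[1] = -9

x ⊛ y = [-3, -9]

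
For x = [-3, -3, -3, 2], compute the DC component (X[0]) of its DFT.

X[0] = Σ(n=0 to 3) x[n] · ω_4^0 = Σ x[n]
= (-3) + (-3) + (-3) + (2)

X[0] = -7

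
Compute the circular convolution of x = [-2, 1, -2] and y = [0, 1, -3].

(x ⊛ y)[n] = Σ(m=0 to 2) x[m] · y[(n-m) mod 3]

Computing each output sample:
(x ⊛ y)[0] = -5
(x ⊛ y)[1] = 4
(x ⊛ y)[2] = 7

x ⊛ y = [-5, 4, 7]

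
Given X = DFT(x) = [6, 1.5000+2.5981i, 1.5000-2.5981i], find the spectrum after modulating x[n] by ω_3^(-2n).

Modulation property: DFT(ω_3^(-2n)·x[n]) = X[(k-2) mod 3], so circularly shift X by 2 positions.

X[k-2] = [1.5000+2.5981i, 1.5000-2.5981i, 6]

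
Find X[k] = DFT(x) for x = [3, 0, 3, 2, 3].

X[k] = Σ(n=0 to 4) x[n] · ω_5^(nk)
where ω_5 = e^(-2πi/5)

Computing each X[k]:
X[0] = 11
X[1] = -0.1180+2.2654i
X[2] = 2.1180+2.7144i
X[3] = 2.1180-2.7144i
X[4] = -0.1180-2.2654i

X = [11, -0.1180+2.2654i, 2.1180+2.7144i, 2.1180-2.7144i, -0.1180-2.2654i]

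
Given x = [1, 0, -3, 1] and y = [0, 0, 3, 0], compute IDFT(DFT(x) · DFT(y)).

(x ⊛ y)[n] = Σ(m=0 to 3) x[m] · y[(n-m) mod 4]

Computing each output sample:
(x ⊛ y)[0] = -9
(x ⊛ y)[1] = 3
(x ⊛ y)[2] = 3
(x ⊛ y)[3] = 0

x ⊛ y = [-9, 3, 3, 0]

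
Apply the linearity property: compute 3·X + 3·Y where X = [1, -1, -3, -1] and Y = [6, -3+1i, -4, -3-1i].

By linearity: DFT(3x + 3y) = 3·DFT(x) + 3·DFT(y)
= 3·[1, -1, -3, -1] + 3·[6, -3+1i, -4, -3-1i]

Computing element-wise:
Z[0] = 3·(1) + 3·(6) = 21
Z[1] = 3·(-1) + 3·(-3+1i) = -12+3i
Z[2] = 3·(-3) + 3·(-4) = -21
Z[3] = 3·(-1) + 3·(-3-1i) = -12-3i

DFT(3x + 3y) = 3·X + 3·Y = [21, -12+3i, -21, -12-3i]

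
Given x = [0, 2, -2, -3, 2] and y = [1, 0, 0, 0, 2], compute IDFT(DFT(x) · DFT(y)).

(x ⊛ y)[n] = Σ(m=0 to 4) x[m] · y[(n-m) mod 5]

Computing each output sample:
(x ⊛ y)[0] = 4
(x ⊛ y)[1] = -2
(x ⊛ y)[2] = -8
(x ⊛ y)[3] = 1
(x ⊛ y)[4] = 2

x ⊛ y = [4, -2, -8, 1, 2]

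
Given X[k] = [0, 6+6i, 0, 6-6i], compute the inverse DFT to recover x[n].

x[n] = (1/4) Σ(k=0 to 3) X[k] · e^(2πikn/4)

Computing each x[n]:
x[0] = 3
x[1] = -3
x[2] = -3
x[3] = 3

x = [3, -3, -3, 3]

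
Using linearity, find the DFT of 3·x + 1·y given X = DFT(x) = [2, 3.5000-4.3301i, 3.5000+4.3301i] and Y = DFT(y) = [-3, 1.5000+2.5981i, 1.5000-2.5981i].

By linearity: DFT(3x + 1y) = 3·DFT(x) + 1·DFT(y)
= 3·[2, 3.5000-4.3301i, 3.5000+4.3301i] + 1·[-3, 1.5000+2.5981i, 1.5000-2.5981i]

Computing element-wise:
Z[0] = 3·(2) + 1·(-3) = 3
Z[1] = 3·(3.5000-4.3301i) + 1·(1.5000+2.5981i) = 12.0000-10.3922i
Z[2] = 3·(3.5000+4.3301i) + 1·(1.5000-2.5981i) = 12.0000+10.3922i

DFT(3x + 1y) = 3·X + 1·Y = [3, 12.0000-10.3922i, 12.0000+10.3922i]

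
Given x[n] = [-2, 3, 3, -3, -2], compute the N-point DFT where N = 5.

X[k] = Σ(n=0 to 4) x[n] · ω_5^(nk)
where ω_5 = e^(-2πi/5)

Computing each X[k]:
X[0] = -1
X[1] = -1.6910-8.2820i
X[2] = -2.8090+2.7674i
X[3] = -2.8090-2.7674i
X[4] = -1.6910+8.2820i

X = [-1, -1.6910-8.2820i, -2.8090+2.7674i, -2.8090-2.7674i, -1.6910+8.2820i]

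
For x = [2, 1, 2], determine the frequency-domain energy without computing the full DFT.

Parseval: Σ|x[n]|² = (1/N)Σ|X[k]|², so Σ|X[k]|² = N·Σ|x[n]|² = 3·9.0000

Σ|X[k]|² = N·Σ|x[n]|² = 3·9.0000 = 27.0000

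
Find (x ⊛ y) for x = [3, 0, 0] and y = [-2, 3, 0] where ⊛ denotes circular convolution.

(x ⊛ y)[n] = Σ(m=0 to 2) x[m] · y[(n-m) mod 3]

Computing each output sample:
(x ⊛ y)[0] = -6
(x ⊛ y)[1] = 9
(x ⊛ y)[2] = 0

x ⊛ y = [-6, 9, 0]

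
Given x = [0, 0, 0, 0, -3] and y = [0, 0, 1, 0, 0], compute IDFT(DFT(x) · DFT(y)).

(x ⊛ y)[n] = Σ(m=0 to 4) x[m] · y[(n-m) mod 5]

Computing each output sample:
(x ⊛ y)[0] = 0
(x ⊛ y)[1] = -3
(x ⊛ y)[2] = 0
(x ⊛ y)[3] = 0
(x ⊛ y)[4] = 0

x ⊛ y = [0, -3, 0, 0, 0]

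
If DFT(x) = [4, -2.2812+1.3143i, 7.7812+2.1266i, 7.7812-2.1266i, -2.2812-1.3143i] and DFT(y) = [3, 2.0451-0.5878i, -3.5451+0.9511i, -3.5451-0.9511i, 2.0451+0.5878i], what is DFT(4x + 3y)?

By linearity: DFT(4x + 3y) = 4·DFT(x) + 3·DFT(y)
= 4·[4, -2.2812+1.3143i, 7.7812+2.1266i, 7.7812-2.1266i, -2.2812-1.3143i] + 3·[3, 2.0451-0.5878i, -3.5451+0.9511i, -3.5451-0.9511i, 2.0451+0.5878i]

Computing element-wise:
Z[0] = 4·(4) + 3·(3) = 25
Z[1] = 4·(-2.2812+1.3143i) + 3·(2.0451-0.5878i) = -2.9895+3.4938i
Z[2] = 4·(7.7812+2.1266i) + 3·(-3.5451+0.9511i) = 20.4895+11.3597i
Z[3] = 4·(7.7812-2.1266i) + 3·(-3.5451-0.9511i) = 20.4895-11.3597i
Z[4] = 4·(-2.2812-1.3143i) + 3·(2.0451+0.5878i) = -2.9895-3.4938i

DFT(4x + 3y) = 4·X + 3·Y = [25, -2.9895+3.4938i, 20.4895+11.3597i, 20.4895-11.3597i, -2.9895-3.4938i]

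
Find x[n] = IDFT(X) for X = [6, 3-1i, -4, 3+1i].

x[n] = (1/4) Σ(k=0 to 3) X[k] · e^(2πikn/4)

Computing each x[n]:
x[0] = 2
x[1] = 3
x[2] = -1
x[3] = 2

x = [2, 3, -1, 2]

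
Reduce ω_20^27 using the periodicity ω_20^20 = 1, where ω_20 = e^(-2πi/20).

Since ω_20^20 = 1, powers reduce modulo 20.
27 mod 20 = 7
So ω_20^27 = ω_20^7 = e^(-2πi·7/20)

ω_20^27 = ω_20^7 = -0.5878-0.8090i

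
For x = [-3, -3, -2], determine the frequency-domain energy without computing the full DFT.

Parseval: Σ|x[n]|² = (1/N)Σ|X[k]|², so Σ|X[k]|² = N·Σ|x[n]|² = 3·22.0000

Σ|X[k]|² = N·Σ|x[n]|² = 3·22.0000 = 66.0000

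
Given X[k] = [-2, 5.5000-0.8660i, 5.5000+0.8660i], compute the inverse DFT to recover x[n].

x[n] = (1/3) Σ(k=0 to 2) X[k] · e^(2πikn/3)

Computing each x[n]:
x[0] = 3
x[1] = -2
x[2] = -3

x = [3, -2, -3]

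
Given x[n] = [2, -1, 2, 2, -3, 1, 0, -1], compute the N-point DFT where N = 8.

X[k] = Σ(n=0 to 7) x[n] · ω_8^(nk)
where ω_8 = e^(-2πi/8)

Computing each X[k]:
X[0] = 2
X[1] = 1.4645-2.7071i
X[2] = -3+1i
X[3] = 8.5355+1.2929i
X[4] = 0
X[5] = 8.5355-1.2929i
X[6] = -3-1i
X[7] = 1.4645+2.7071i

X = [2, 1.4645-2.7071i, -3+1i, 8.5355+1.2929i, 0, 8.5355-1.2929i, -3-1i, 1.4645+2.7071i]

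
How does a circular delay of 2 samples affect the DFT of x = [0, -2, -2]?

Time shift by 2: X_shifted[k] = ω_3^(2k) · X[k]
Shifted x = [-2, -2, 0]

DFT(x[n-2]) = [-4, -1.0000+1.7321i, -1.0000-1.7321i]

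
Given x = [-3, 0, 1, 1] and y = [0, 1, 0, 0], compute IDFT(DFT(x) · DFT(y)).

(x ⊛ y)[n] = Σ(m=0 to 3) x[m] · y[(n-m) mod 4]

Computing each output sample:
(x ⊛ y)[0] = 1
(x ⊛ y)[1] = -3
(x ⊛ y)[2] = 0
(x ⊛ y)[3] = 1

x ⊛ y = [1, -3, 0, 1]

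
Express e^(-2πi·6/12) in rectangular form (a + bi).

ω_12^6 = e^(-2πi·6/12)
= cos(-2π·6/12) + i·sin(-2π·6/12)
= cos(-12π/12) + i·sin(-12π/12)

ω_12^6 = cos(-12π/12) + i·sin(-12π/12) = -1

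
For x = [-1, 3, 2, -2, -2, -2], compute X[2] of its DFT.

X[2] = Σ(n=0 to 5) x[n] · ω_6^(2n) where ω_6 = e^(-2πi/6)
= (-1)·ω_6^0 + (3)·ω_6^2 + (2)·ω_6^4 + (-2)·ω_6^6 + (-2)·ω_6^8 + (-2)·ω_6^10

X[2] = -3.5000-0.8660i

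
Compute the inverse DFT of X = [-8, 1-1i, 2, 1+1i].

x[n] = (1/4) Σ(k=0 to 3) X[k] · e^(2πikn/4)

Computing each x[n]:
x[0] = -1
x[1] = -2
x[2] = -2
x[3] = -3

x = [-1, -2, -2, -3]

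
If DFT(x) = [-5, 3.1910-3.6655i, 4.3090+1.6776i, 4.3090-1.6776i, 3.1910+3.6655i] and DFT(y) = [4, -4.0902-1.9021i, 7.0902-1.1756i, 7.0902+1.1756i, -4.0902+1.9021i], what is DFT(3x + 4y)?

By linearity: DFT(3x + 4y) = 3·DFT(x) + 4·DFT(y)
= 3·[-5, 3.1910-3.6655i, 4.3090+1.6776i, 4.3090-1.6776i, 3.1910+3.6655i] + 4·[4, -4.0902-1.9021i, 7.0902-1.1756i, 7.0902+1.1756i, -4.0902+1.9021i]

Computing element-wise:
Z[0] = 3·(-5) + 4·(4) = 1
Z[1] = 3·(3.1910-3.6655i) + 4·(-4.0902-1.9021i) = -6.7878-18.6049i
Z[2] = 3·(4.3090+1.6776i) + 4·(7.0902-1.1756i) = 41.2878+0.3304i
Z[3] = 3·(4.3090-1.6776i) + 4·(7.0902+1.1756i) = 41.2878-0.3304i
Z[4] = 3·(3.1910+3.6655i) + 4·(-4.0902+1.9021i) = -6.7878+18.6049i

DFT(3x + 4y) = 3·X + 4·Y = [1, -6.7878-18.6049i, 41.2878+0.3304i, 41.2878-0.3304i, -6.7878+18.6049i]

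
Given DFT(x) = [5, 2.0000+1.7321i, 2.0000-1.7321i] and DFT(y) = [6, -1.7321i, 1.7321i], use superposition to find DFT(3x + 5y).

By linearity: DFT(3x + 5y) = 3·DFT(x) + 5·DFT(y)
= 3·[5, 2.0000+1.7321i, 2.0000-1.7321i] + 5·[6, -1.7321i, 1.7321i]

Computing element-wise:
Z[0] = 3·(5) + 5·(6) = 45
Z[1] = 3·(2.0000+1.7321i) + 5·(-1.7321i) = 6.0000-3.4642i
Z[2] = 3·(2.0000-1.7321i) + 5·(1.7321i) = 6.0000+3.4642i

DFT(3x + 5y) = 3·X + 5·Y = [45, 6.0000-3.4642i, 6.0000+3.4642i]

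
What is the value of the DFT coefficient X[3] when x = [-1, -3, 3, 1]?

X[3] = Σ(n=0 to 3) x[n] · ω_4^(3n) where ω_4 = e^(-2πi/4)
= (-1)·ω_4^0 + (-3)·ω_4^3 + (3)·ω_4^6 + (1)·ω_4^9

X[3] = -4-4i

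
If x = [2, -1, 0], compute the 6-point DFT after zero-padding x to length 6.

Original 3-point DFT: [1, 2.5000+0.8660i, 2.5000-0.8660i]
Zero-padded 6-point DFT provides frequency interpolation.

DFT_6([x, 0, ...]) = [1, 1.5000+0.8660i, 2.5000+0.8660i, 3, 2.5000-0.8660i, 1.5000-0.8660i]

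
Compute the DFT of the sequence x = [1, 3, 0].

X[k] = Σ(n=0 to 2) x[n] · ω_3^(nk)
where ω_3 = e^(-2πi/3)

Computing each X[k]:
X[0] = 4
X[1] = -0.5000-2.5981i
X[2] = -0.5000+2.5981i

X = [4, -0.5000-2.5981i, -0.5000+2.5981i]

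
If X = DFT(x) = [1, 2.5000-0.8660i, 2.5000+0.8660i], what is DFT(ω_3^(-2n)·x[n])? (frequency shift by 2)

Modulation property: DFT(ω_3^(-2n)·x[n]) = X[(k-2) mod 3], so circularly shift X by 2 positions.

X[k-2] = [2.5000-0.8660i, 2.5000+0.8660i, 1]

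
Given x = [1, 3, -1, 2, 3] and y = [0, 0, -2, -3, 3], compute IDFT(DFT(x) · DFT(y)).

(x ⊛ y)[n] = Σ(m=0 to 4) x[m] · y[(n-m) mod 5]

Computing each output sample:
(x ⊛ y)[0] = 8
(x ⊛ y)[1] = -15
(x ⊛ y)[2] = -5
(x ⊛ y)[3] = 0
(x ⊛ y)[4] = -4

x ⊛ y = [8, -15, -5, 0, -4]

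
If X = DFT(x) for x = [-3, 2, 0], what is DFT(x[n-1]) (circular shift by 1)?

Time shift by 1: X_shifted[k] = ω_3^(1k) · X[k]
Shifted x = [0, -3, 2]

DFT(x[n-1]) = [-1, 0.5000+4.3301i, 0.5000-4.3301i]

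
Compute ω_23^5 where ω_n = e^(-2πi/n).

ω_23^5 = e^(-2πi·5/23)
= cos(-2π·5/23) + i·sin(-2π·5/23)
= cos(-10π/23) + i·sin(-10π/23)

ω_23^5 = cos(-10π/23) + i·sin(-10π/23) = 0.2035-0.9791i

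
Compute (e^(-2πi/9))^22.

Since ω_9^9 = 1, powers reduce modulo 9.
22 mod 9 = 4
So ω_9^22 = ω_9^4 = e^(-2πi·4/9)

ω_9^22 = ω_9^4 = -0.9397-0.3420i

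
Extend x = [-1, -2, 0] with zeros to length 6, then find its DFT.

Original 3-point DFT: [-3, 1.7321i, -1.7321i]
Zero-padded 6-point DFT provides frequency interpolation.

DFT_6([x, 0, ...]) = [-3, -2.0000+1.7321i, 1.7321i, 1, -1.7321i, -2.0000-1.7321i]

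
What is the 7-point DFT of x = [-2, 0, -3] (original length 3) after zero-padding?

Original 3-point DFT: [-5, -0.5000-2.5981i, -0.5000+2.5981i]
Zero-padded 7-point DFT provides frequency interpolation.

DFT_7([x, 0, ...]) = [-5, -1.3324+2.9248i, 0.7029-1.3017i, -3.8705-2.3455i, -3.8705+2.3455i, 0.7029+1.3017i, -1.3324-2.9248i]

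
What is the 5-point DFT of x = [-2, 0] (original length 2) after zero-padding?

Original 2-point DFT: [-2, -2]
Zero-padded 5-point DFT provides frequency interpolation.

DFT_5([x, 0, ...]) = [-2, -2, -2, -2, -2]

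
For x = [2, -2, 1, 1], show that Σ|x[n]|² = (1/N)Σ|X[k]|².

Time domain:
Σ|x[n]|² = |2|² + |-2|² + |1|² + |1|² = 10.0000

Frequency domain:
(1/4)Σ|X[k]|² = (1/4)(|2|² + |1+3i|² + |4|² + |1-3i|²) = (1/4)·40.0000 = 10.0000

Both sides agree, confirming Parseval's theorem.

Σ|x[n]|² = (1/N)Σ|X[k]|² = 10.0000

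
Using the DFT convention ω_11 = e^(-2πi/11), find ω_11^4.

ω_11^4 = e^(-2πi·4/11)
= cos(-2π·4/11) + i·sin(-2π·4/11)
= cos(-8π/11) + i·sin(-8π/11)

ω_11^4 = cos(-8π/11) + i·sin(-8π/11) = -0.6549-0.7557i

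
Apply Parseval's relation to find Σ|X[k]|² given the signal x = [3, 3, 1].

Parseval: Σ|x[n]|² = (1/N)Σ|X[k]|², so Σ|X[k]|² = N·Σ|x[n]|² = 3·19.0000

Σ|X[k]|² = N·Σ|x[n]|² = 3·19.0000 = 57.0000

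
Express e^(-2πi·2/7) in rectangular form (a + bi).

ω_7^2 = e^(-2πi·2/7)
= cos(-2π·2/7) + i·sin(-2π·2/7)
= cos(-4π/7) + i·sin(-4π/7)

ω_7^2 = cos(-4π/7) + i·sin(-4π/7) = -0.2225-0.9749i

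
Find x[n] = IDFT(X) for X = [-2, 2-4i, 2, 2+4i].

x[n] = (1/4) Σ(k=0 to 3) X[k] · e^(2πikn/4)

Computing each x[n]:
x[0] = 1
x[1] = 1
x[2] = -1
x[3] = -3

x = [1, 1, -1, -3]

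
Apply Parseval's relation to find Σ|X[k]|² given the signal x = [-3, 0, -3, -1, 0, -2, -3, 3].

Parseval: Σ|x[n]|² = (1/N)Σ|X[k]|², so Σ|X[k]|² = N·Σ|x[n]|² = 8·41.0000

Σ|X[k]|² = N·Σ|x[n]|² = 8·41.0000 = 328.0000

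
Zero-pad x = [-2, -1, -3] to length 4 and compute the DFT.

Original 3-point DFT: [-6, -1.7321i, 1.7321i]
Zero-padded 4-point DFT provides frequency interpolation.

DFT_4([x, 0, ...]) = [-6, 1+1i, -4, 1-1i]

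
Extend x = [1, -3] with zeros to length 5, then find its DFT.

Original 2-point DFT: [-2, 4]
Zero-padded 5-point DFT provides frequency interpolation.

DFT_5([x, 0, ...]) = [-2, 0.0729+2.8532i, 3.4271+1.7634i, 3.4271-1.7634i, 0.0729-2.8532i]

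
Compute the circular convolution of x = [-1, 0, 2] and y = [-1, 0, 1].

(x ⊛ y)[n] = Σ(m=0 to 2) x[m] · y[(n-m) mod 3]

Computing each output sample:
(x ⊛ y)[0] = 1
(x ⊛ y)[1] = 2
(x ⊛ y)[2] = -3

x ⊛ y = [1, 2, -3]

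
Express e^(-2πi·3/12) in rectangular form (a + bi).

ω_12^3 = e^(-2πi·3/12)
= cos(-2π·3/12) + i·sin(-2π·3/12)
= cos(-6π/12) + i·sin(-6π/12)

ω_12^3 = cos(-6π/12) + i·sin(-6π/12) = -1i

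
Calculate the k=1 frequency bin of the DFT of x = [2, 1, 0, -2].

X[1] = Σ(n=0 to 3) x[n] · ω_4^(1n) where ω_4 = e^(-2πi/4)
= (2)·ω_4^0 + (1)·ω_4^1 + (0)·ω_4^2 + (-2)·ω_4^3

X[1] = 2-3i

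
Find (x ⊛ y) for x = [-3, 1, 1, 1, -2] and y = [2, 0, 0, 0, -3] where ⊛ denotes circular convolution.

(x ⊛ y)[n] = Σ(m=0 to 4) x[m] · y[(n-m) mod 5]

Computing each output sample:
(x ⊛ y)[0] = -9
(x ⊛ y)[1] = -1
(x ⊛ y)[2] = -1
(x ⊛ y)[3] = 8
(x ⊛ y)[4] = 5

x ⊛ y = [-9, -1, -1, 8, 5]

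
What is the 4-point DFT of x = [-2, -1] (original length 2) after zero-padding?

Original 2-point DFT: [-3, -1]
Zero-padded 4-point DFT provides frequency interpolation.

DFT_4([x, 0, ...]) = [-3, -2+1i, -1, -2-1i]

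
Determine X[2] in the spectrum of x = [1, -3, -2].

X[2] = Σ(n=0 to 2) x[n] · ω_3^(2n) where ω_3 = e^(-2πi/3)
= (1)·ω_3^0 + (-3)·ω_3^2 + (-2)·ω_3^4

X[2] = 3.5000-0.8660i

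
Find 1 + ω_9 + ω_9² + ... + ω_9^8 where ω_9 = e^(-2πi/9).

Sum of all nth roots of unity equals 0 for n > 1 (geometric series with r ≠ 1).

0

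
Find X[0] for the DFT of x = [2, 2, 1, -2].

X[0] = Σ(n=0 to 3) x[n] · ω_4^0 = Σ x[n]
= (2) + (2) + (1) + (-2)

X[0] = 3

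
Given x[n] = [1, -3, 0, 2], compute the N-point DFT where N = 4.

X[k] = Σ(n=0 to 3) x[n] · ω_4^(nk)
where ω_4 = e^(-2πi/4)

Computing each X[k]:
X[0] = 0
X[1] = 1+5i
X[2] = 2
X[3] = 1-5i

X = [0, 1+5i, 2, 1-5i]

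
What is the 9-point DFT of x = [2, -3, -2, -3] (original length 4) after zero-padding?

Original 4-point DFT: [-6, 4, 6, 4]
Zero-padded 9-point DFT provides frequency interpolation.

DFT_9([x, 0, ...]) = [-6, 0.8546+6.4961i, 4.8584+1.0404i, 1.5000+0.8660i, 4.7870+2.3386i, 4.7870-2.3386i, 1.5000-0.8660i, 4.8584-1.0404i, 0.8546-6.4961i]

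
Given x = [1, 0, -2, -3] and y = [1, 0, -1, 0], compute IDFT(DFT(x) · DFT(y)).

(x ⊛ y)[n] = Σ(m=0 to 3) x[m] · y[(n-m) mod 4]

Computing each output sample:
(x ⊛ y)[0] = 3
(x ⊛ y)[1] = 3
(x ⊛ y)[2] = -3
(x ⊛ y)[3] = -3

x ⊛ y = [3, 3, -3, -3]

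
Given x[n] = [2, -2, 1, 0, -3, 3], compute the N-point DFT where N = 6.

X[k] = Σ(n=0 to 5) x[n] · ω_6^(nk)
where ω_6 = e^(-2πi/6)

Computing each X[k]:
X[0] = 1
X[1] = 3.5000+0.8660i
X[2] = 2.5000+7.7942i
X[3] = -1
X[4] = 2.5000-7.7942i
X[5] = 3.5000-0.8660i

X = [1, 3.5000+0.8660i, 2.5000+7.7942i, -1, 2.5000-7.7942i, 3.5000-0.8660i]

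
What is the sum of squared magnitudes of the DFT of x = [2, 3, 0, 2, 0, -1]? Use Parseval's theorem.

Parseval: Σ|x[n]|² = (1/N)Σ|X[k]|², so Σ|X[k]|² = N·Σ|x[n]|² = 6·18.0000

Σ|X[k]|² = N·Σ|x[n]|² = 6·18.0000 = 108.0000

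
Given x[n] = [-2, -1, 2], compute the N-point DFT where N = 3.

X[k] = Σ(n=0 to 2) x[n] · ω_3^(nk)
where ω_3 = e^(-2πi/3)

Computing each X[k]:
X[0] = -1
X[1] = -2.5000+2.5981i
X[2] = -2.5000-2.5981i

X = [-1, -2.5000+2.5981i, -2.5000-2.5981i]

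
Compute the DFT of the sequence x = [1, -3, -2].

X[k] = Σ(n=0 to 2) x[n] · ω_3^(nk)
where ω_3 = e^(-2πi/3)

Computing each X[k]:
X[0] = -4
X[1] = 3.5000+0.8660i
X[2] = 3.5000-0.8660i

X = [-4, 3.5000+0.8660i, 3.5000-0.8660i]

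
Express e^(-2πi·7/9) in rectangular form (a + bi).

ω_9^7 = e^(-2πi·7/9)
= cos(-2π·7/9) + i·sin(-2π·7/9)
= cos(-14π/9) + i·sin(-14π/9)

ω_9^7 = cos(-14π/9) + i·sin(-14π/9) = 0.1736+0.9848i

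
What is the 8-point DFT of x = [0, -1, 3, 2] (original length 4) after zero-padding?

Original 4-point DFT: [4, -3+3i, 2, -3-3i]
Zero-padded 8-point DFT provides frequency interpolation.

DFT_8([x, 0, ...]) = [4, -2.1213-3.7071i, -3+3i, 2.1213+2.2929i, 2, 2.1213-2.2929i, -3-3i, -2.1213+3.7071i]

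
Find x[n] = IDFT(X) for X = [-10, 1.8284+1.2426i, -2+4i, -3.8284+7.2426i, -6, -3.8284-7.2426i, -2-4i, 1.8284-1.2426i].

x[n] = (1/8) Σ(k=0 to 7) X[k] · e^(2πikn/8)

Computing each x[n]:
x[0] = -3
x[1] = -2
x[2] = 0
x[3] = -2
x[4] = -2
x[5] = -1
x[6] = -3
x[7] = 3

x = [-3, -2, 0, -2, -2, -1, -3, 3]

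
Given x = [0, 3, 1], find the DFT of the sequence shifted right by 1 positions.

Time shift by 1: X_shifted[k] = ω_3^(1k) · X[k]
Shifted x = [1, 0, 3]

DFT(x[n-1]) = [4, -0.5000+2.5981i, -0.5000-2.5981i]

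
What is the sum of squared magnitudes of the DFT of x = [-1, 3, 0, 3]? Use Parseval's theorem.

Parseval: Σ|x[n]|² = (1/N)Σ|X[k]|², so Σ|X[k]|² = N·Σ|x[n]|² = 4·19.0000

Σ|X[k]|² = N·Σ|x[n]|² = 4·19.0000 = 76.0000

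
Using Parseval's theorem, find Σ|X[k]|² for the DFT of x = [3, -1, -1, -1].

Parseval: Σ|x[n]|² = (1/N)Σ|X[k]|², so Σ|X[k]|² = N·Σ|x[n]|² = 4·12.0000

Σ|X[k]|² = N·Σ|x[n]|² = 4·12.0000 = 48.0000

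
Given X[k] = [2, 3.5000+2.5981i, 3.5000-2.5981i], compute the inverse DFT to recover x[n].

x[n] = (1/3) Σ(k=0 to 2) X[k] · e^(2πikn/3)

Computing each x[n]:
x[0] = 3
x[1] = -2
x[2] = 1

x = [3, -2, 1]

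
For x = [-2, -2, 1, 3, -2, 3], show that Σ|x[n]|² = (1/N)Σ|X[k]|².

Time domain:
Σ|x[n]|² = |-2|² + |-2|² + |1|² + |3|² + |-2|² + |3|² = 31.0000

Frequency domain:
(1/6)Σ|X[k]|² = (1/6)(|1|² + |-4.0000+1.7321i|² + |1.0000+6.9282i|² + |-7|² + |1.0000-6.9282i|² + |-4.0000-1.7321i|²) = (1/6)·186.0000 = 31.0000

Both sides agree, confirming Parseval's theorem.

Σ|x[n]|² = (1/N)Σ|X[k]|² = 31.0000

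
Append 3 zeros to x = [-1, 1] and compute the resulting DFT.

Original 2-point DFT: [0, -2]
Zero-padded 5-point DFT provides frequency interpolation.

DFT_5([x, 0, ...]) = [0, -0.6910-0.9511i, -1.8090-0.5878i, -1.8090+0.5878i, -0.6910+0.9511i]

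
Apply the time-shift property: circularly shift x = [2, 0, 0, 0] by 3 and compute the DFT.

Time shift by 3: X_shifted[k] = ω_4^(3k) · X[k]
Shifted x = [0, 0, 0, 2]

DFT(x[n-3]) = [2, 2i, -2, -2i]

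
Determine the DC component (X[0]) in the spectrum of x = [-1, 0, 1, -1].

X[0] = Σ(n=0 to 3) x[n] · ω_4^0 = Σ x[n]
= (-1) + (0) + (1) + (-1)

X[0] = -1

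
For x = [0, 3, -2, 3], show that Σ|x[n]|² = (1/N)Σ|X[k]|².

Time domain:
Σ|x[n]|² = |0|² + |3|² + |-2|² + |3|² = 22.0000

Frequency domain:
(1/4)Σ|X[k]|² = (1/4)(|4|² + |2|² + |-8|² + |2|²) = (1/4)·88.0000 = 22.0000

Both sides agree, confirming Parseval's theorem.

Σ|x[n]|² = (1/N)Σ|X[k]|² = 22.0000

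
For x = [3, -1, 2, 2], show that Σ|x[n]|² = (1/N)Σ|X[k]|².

Time domain:
Σ|x[n]|² = |3|² + |-1|² + |2|² + |2|² = 18.0000

Frequency domain:
(1/4)Σ|X[k]|² = (1/4)(|6|² + |1+3i|² + |4|² + |1-3i|²) = (1/4)·72.0000 = 18.0000

Both sides agree, confirming Parseval's theorem.

Σ|x[n]|² = (1/N)Σ|X[k]|² = 18.0000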